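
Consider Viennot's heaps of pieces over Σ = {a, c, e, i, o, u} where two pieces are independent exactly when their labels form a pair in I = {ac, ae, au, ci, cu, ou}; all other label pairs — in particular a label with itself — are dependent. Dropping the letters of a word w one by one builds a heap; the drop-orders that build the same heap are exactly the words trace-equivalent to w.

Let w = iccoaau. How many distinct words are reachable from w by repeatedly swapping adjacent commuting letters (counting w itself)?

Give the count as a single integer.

drop 0:i onto floor
drop 1:c onto floor
drop 2:c onto {1:c}
drop 3:o onto {0:i, 2:c}
drop 4:a onto {3:o}
drop 5:a onto {4:a}
drop 6:u onto {0:i}
ground layer = {0:i, 1:c}
drop-orders for the pieces not yet dropped (sum over which currently-grounded one goes next):
  1 to go: {5} 1  {6} 1
  2 to go: {4,5} 1  {5,6} 2
  3 to go: {3,4,5} 1  {4,5,6} 3
  4 to go: {2,3,4,5} 1  {3,4,5,6} 4
  5 to go: {0,3,4,5,6} 4  {1,2,3,4,5} 1  {2,3,4,5,6} 5
  if 0:i drops first: 6 orders
  if 1:c drops first: 9 orders
heap linearizations: 15

15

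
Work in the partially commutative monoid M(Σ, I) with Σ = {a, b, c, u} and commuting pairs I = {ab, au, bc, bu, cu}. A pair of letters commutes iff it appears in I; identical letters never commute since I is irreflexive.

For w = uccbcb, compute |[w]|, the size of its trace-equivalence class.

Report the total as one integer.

60

#0=u has no predecessor
#1=c has no predecessor
#2=c depends on [1:c]
#3=b has no predecessor
#4=c depends on [2:c]
#5=b depends on [3:b]
sources: [0:u, 1:c, 3:b]
N(rest) = Σ N(rest − s) over sources s of rest; N(one piece) = 1:
  size 1 → [0]=1  [4]=1  [5]=1
  size 2 → [0,4]=2  [0,5]=2  [2,4]=1  [3,5]=1  [4,5]=2
  size 3 → [0,2,4]=3  [0,3,5]=3  [0,4,5]=6  [1,2,4]=1  [2,4,5]=3  [3,4,5]=3
  size 4 → [0,1,2,4]=4  [0,2,4,5]=12  [0,3,4,5]=12  [1,2,4,5]=4  [2,3,4,5]=6
  first=0(u) contributes 10
  first=1(c) contributes 30
  first=3(b) contributes 20
|[w]| = 60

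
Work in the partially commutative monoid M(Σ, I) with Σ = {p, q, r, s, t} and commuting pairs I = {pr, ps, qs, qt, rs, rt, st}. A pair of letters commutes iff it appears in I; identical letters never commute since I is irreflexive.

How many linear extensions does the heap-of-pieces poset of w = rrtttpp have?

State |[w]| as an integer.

0(r) covers ∅
1(r) covers 0:r
2(t) covers ∅
3(t) covers 2:t
4(t) covers 3:t
5(p) covers 4:t
6(p) covers 5:p
floor of heap: 0:r, 2:t
completions by unplaced set U, small U first (add the entries for U minus each lowest piece of U):
  |U|=1: {1}:1  {6}:1
  |U|=2: {0,1}:1  {1,6}:2  {5,6}:1
  |U|=3: {0,1,6}:3  {1,5,6}:3  {4,5,6}:1
  |U|=4: {0,1,5,6}:6  {1,4,5,6}:4  {3,4,5,6}:1
  |U|=5: {0,1,4,5,6}:10  {1,3,4,5,6}:5  {2,3,4,5,6}:1
  start at 0(r): 6
  start at 2(t): 15
sum over floor = 21

21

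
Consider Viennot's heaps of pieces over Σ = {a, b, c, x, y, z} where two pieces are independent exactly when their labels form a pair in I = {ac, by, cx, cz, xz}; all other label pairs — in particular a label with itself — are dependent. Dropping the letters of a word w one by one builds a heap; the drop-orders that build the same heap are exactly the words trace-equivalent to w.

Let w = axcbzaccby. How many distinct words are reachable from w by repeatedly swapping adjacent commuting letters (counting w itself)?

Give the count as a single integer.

piece 0:a — minimal
piece 1:x rests on {0:a}
piece 2:c — minimal
piece 3:b rests on {1:x, 2:c}
piece 4:z rests on {3:b}
piece 5:a rests on {4:z}
piece 6:c rests on {3:b}
piece 7:c rests on {6:c}
piece 8:b rests on {5:a, 7:c}
piece 9:y rests on {5:a, 7:c}
minimal pieces: {0:a, 2:c}
ways to finish when only these pieces remain (= sum over removing one remaining piece with nothing left below it):
  1 left: {8}→1  {9}→1
  2 left: {8,9}→2
  3 left: {5,8,9}→2  {7,8,9}→2
  4 left: {4,5,8,9}→2  {5,7,8,9}→4  {6,7,8,9}→2
  5 left: {4,5,7,8,9}→6  {5,6,7,8,9}→6
  6 left: {4,5,6,7,8,9}→12
  7 left: {3,4,5,6,7,8,9}→12
  8 left: {1,3,4,5,6,7,8,9}→12  {2,3,4,5,6,7,8,9}→12
  placing 0:a first → 24 extensions
  placing 2:c first → 12 extensions
total linear extensions = 36

36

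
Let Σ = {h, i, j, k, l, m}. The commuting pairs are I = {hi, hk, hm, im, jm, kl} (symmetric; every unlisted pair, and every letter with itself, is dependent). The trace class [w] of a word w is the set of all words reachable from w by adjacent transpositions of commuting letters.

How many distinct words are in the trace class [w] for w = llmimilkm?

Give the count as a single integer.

12

0(l) covers ∅
1(l) covers 0:l
2(m) covers 1:l
3(i) covers 1:l
4(m) covers 2:m
5(i) covers 3:i
6(l) covers 4:m, 5:i
7(k) covers 4:m, 5:i
8(m) covers 6:l, 7:k
floor of heap: 0:l
completions by unplaced set U, small U first (add the entries for U minus each lowest piece of U):
  |U|=1: {8}:1
  |U|=2: {6,8}:1  {7,8}:1
  |U|=3: {6,7,8}:2
  |U|=4: {4,6,7,8}:2  {5,6,7,8}:2
  |U|=5: {2,4,6,7,8}:2  {3,5,6,7,8}:2  {4,5,6,7,8}:4
  |U|=6: {2,4,5,6,7,8}:6  {3,4,5,6,7,8}:6
  |U|=7: {2,3,4,5,6,7,8}:12
  start at 0(l): 12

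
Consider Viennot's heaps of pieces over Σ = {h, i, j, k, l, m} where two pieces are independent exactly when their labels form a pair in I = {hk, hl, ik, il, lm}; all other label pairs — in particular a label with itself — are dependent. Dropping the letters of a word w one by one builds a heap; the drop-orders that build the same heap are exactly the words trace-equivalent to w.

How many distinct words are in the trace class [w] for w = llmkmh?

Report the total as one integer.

3

#0=l has no predecessor
#1=l depends on [0:l]
#2=m has no predecessor
#3=k depends on [1:l, 2:m]
#4=m depends on [3:k]
#5=h depends on [4:m]
sources: [0:l, 2:m]
N(rest) = Σ N(rest − s) over sources s of rest; N(one piece) = 1:
  size 1 → [5]=1
  size 2 → [4,5]=1
  size 3 → [3,4,5]=1
  size 4 → [1,3,4,5]=1  [2,3,4,5]=1
  first=0(l) contributes 2
  first=2(m) contributes 1
|[w]| = 3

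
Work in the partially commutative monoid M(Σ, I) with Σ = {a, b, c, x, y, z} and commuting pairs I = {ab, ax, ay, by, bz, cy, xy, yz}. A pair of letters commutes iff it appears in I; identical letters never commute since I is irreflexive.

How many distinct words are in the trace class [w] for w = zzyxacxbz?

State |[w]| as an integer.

36

drop 0:z onto floor
drop 1:z onto {0:z}
drop 2:y onto floor
drop 3:x onto {1:z}
drop 4:a onto {1:z}
drop 5:c onto {3:x, 4:a}
drop 6:x onto {5:c}
drop 7:b onto {6:x}
drop 8:z onto {6:x}
ground layer = {0:z, 2:y}
drop-orders for the pieces not yet dropped (sum over which currently-grounded one goes next):
  1 to go: {2} 1  {7} 1  {8} 1
  2 to go: {2,7} 2  {2,8} 2  {7,8} 2
  3 to go: {2,7,8} 6  {6,7,8} 2
  4 to go: {2,6,7,8} 8  {5,6,7,8} 2
  5 to go: {2,5,6,7,8} 10  {3,5,6,7,8} 2  {4,5,6,7,8} 2
  6 to go: {2,3,5,6,7,8} 12  {2,4,5,6,7,8} 12  {3,4,5,6,7,8} 4
  7 to go: {1,3,4,5,6,7,8} 4  {2,3,4,5,6,7,8} 28
  if 0:z drops first: 32 orders
  if 2:y drops first: 4 orders
heap linearizations: 36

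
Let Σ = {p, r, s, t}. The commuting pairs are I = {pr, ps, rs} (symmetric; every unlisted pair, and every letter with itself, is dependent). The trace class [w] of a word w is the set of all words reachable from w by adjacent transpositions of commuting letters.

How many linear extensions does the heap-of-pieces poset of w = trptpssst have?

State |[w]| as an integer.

drop 0:t onto floor
drop 1:r onto {0:t}
drop 2:p onto {0:t}
drop 3:t onto {1:r, 2:p}
drop 4:p onto {3:t}
drop 5:s onto {3:t}
drop 6:s onto {5:s}
drop 7:s onto {6:s}
drop 8:t onto {4:p, 7:s}
ground layer = {0:t}
drop-orders for the pieces not yet dropped (sum over which currently-grounded one goes next):
  1 to go: {8} 1
  2 to go: {4,8} 1  {7,8} 1
  3 to go: {4,7,8} 2  {6,7,8} 1
  4 to go: {4,6,7,8} 3  {5,6,7,8} 1
  5 to go: {4,5,6,7,8} 4
  6 to go: {3,4,5,6,7,8} 4
  7 to go: {1,3,4,5,6,7,8} 4  {2,3,4,5,6,7,8} 4
  if 0:t drops first: 8 orders

8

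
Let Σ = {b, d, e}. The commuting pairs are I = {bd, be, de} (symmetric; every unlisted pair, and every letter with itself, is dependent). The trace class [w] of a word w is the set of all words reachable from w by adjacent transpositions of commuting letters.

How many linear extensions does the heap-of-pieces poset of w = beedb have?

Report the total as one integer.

30

piece 0:b — minimal
piece 1:e — minimal
piece 2:e rests on {1:e}
piece 3:d — minimal
piece 4:b rests on {0:b}
minimal pieces: {0:b, 1:e, 3:d}
ways to finish when only these pieces remain (= sum over removing one remaining piece with nothing left below it):
  1 left: {2}→1  {3}→1  {4}→1
  2 left: {0,4}→1  {1,2}→1  {2,3}→2  {2,4}→2  {3,4}→2
  3 left: {0,2,4}→3  {0,3,4}→3  {1,2,3}→3  {1,2,4}→3  {2,3,4}→6
  placing 0:b first → 12 extensions
  placing 1:e first → 12 extensions
  placing 3:d first → 6 extensions
total linear extensions = 30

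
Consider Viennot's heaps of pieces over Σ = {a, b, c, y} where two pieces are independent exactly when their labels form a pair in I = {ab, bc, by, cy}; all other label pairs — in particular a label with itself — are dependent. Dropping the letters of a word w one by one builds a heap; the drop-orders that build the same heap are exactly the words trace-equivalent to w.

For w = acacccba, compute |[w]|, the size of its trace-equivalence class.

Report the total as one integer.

0(a) covers ∅
1(c) covers 0:a
2(a) covers 1:c
3(c) covers 2:a
4(c) covers 3:c
5(c) covers 4:c
6(b) covers ∅
7(a) covers 5:c
floor of heap: 0:a, 6:b
completions by unplaced set U, small U first (add the entries for U minus each lowest piece of U):
  |U|=1: {6}:1  {7}:1
  |U|=2: {5,7}:1  {6,7}:2
  |U|=3: {4,5,7}:1  {5,6,7}:3
  |U|=4: {3,4,5,7}:1  {4,5,6,7}:4
  |U|=5: {2,3,4,5,7}:1  {3,4,5,6,7}:5
  |U|=6: {1,2,3,4,5,7}:1  {2,3,4,5,6,7}:6
  start at 0(a): 7
  start at 6(b): 1
sum over floor = 8

8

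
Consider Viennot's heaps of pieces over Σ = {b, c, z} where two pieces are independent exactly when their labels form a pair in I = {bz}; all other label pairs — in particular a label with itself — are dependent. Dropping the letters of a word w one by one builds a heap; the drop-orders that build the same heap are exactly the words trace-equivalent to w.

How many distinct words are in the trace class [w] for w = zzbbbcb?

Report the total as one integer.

10

#0=z has no predecessor
#1=z depends on [0:z]
#2=b has no predecessor
#3=b depends on [2:b]
#4=b depends on [3:b]
#5=c depends on [1:z, 4:b]
#6=b depends on [5:c]
sources: [0:z, 2:b]
N(rest) = Σ N(rest − s) over sources s of rest; N(one piece) = 1:
  size 1 → [6]=1
  size 2 → [5,6]=1
  size 3 → [1,5,6]=1  [4,5,6]=1
  size 4 → [0,1,5,6]=1  [1,4,5,6]=2  [3,4,5,6]=1
  size 5 → [0,1,4,5,6]=3  [1,3,4,5,6]=3  [2,3,4,5,6]=1
  first=0(z) contributes 4
  first=2(b) contributes 6
|[w]| = 10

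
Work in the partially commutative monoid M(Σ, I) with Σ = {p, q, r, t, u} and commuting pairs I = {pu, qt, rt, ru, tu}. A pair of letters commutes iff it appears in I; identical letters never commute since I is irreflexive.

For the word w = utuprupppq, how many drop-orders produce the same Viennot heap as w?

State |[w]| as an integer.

84

0(u) covers ∅
1(t) covers ∅
2(u) covers 0:u
3(p) covers 1:t
4(r) covers 3:p
5(u) covers 2:u
6(p) covers 4:r
7(p) covers 6:p
8(p) covers 7:p
9(q) covers 5:u, 8:p
floor of heap: 0:u, 1:t
completions by unplaced set U, small U first (add the entries for U minus each lowest piece of U):
  |U|=1: {9}:1
  |U|=2: {5,9}:1  {8,9}:1
  |U|=3: {2,5,9}:1  {5,8,9}:2  {7,8,9}:1
  |U|=4: {0,2,5,9}:1  {2,5,8,9}:3  {5,7,8,9}:3  {6,7,8,9}:1
  |U|=5: {0,2,5,8,9}:4  {2,5,7,8,9}:6  {4,6,7,8,9}:1  {5,6,7,8,9}:4
  |U|=6: {0,2,5,7,8,9}:10  {2,5,6,7,8,9}:10  {3,4,6,7,8,9}:1  {4,5,6,7,8,9}:5
  |U|=7: {0,2,5,6,7,8,9}:20  {1,3,4,6,7,8,9}:1  {2,4,5,6,7,8,9}:15  {3,4,5,6,7,8,9}:6
  |U|=8: {0,2,4,5,6,7,8,9}:35  {1,3,4,5,6,7,8,9}:7  {2,3,4,5,6,7,8,9}:21
  start at 0(u): 28
  start at 1(t): 56
sum over floor = 84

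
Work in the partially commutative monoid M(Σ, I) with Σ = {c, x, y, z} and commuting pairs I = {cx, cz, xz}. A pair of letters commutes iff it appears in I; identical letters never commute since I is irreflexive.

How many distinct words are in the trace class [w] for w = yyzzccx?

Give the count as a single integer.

drop 0:y onto floor
drop 1:y onto {0:y}
drop 2:z onto {1:y}
drop 3:z onto {2:z}
drop 4:c onto {1:y}
drop 5:c onto {4:c}
drop 6:x onto {1:y}
ground layer = {0:y}
drop-orders for the pieces not yet dropped (sum over which currently-grounded one goes next):
  1 to go: {3} 1  {5} 1  {6} 1
  2 to go: {2,3} 1  {3,5} 2  {3,6} 2  {4,5} 1  {5,6} 2
  3 to go: {2,3,5} 3  {2,3,6} 3  {3,4,5} 3  {3,5,6} 6  {4,5,6} 3
  4 to go: {2,3,4,5} 6  {2,3,5,6} 12  {3,4,5,6} 12
  5 to go: {2,3,4,5,6} 30
  if 0:y drops first: 30 orders

30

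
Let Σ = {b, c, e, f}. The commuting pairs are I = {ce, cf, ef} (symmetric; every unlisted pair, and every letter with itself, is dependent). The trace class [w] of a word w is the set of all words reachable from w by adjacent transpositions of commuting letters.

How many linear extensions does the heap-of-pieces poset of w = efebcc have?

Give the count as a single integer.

3

#0=e has no predecessor
#1=f has no predecessor
#2=e depends on [0:e]
#3=b depends on [1:f, 2:e]
#4=c depends on [3:b]
#5=c depends on [4:c]
sources: [0:e, 1:f]
N(rest) = Σ N(rest − s) over sources s of rest; N(one piece) = 1:
  size 1 → [5]=1
  size 2 → [4,5]=1
  size 3 → [3,4,5]=1
  size 4 → [1,3,4,5]=1  [2,3,4,5]=1
  first=0(e) contributes 2
  first=1(f) contributes 1
|[w]| = 3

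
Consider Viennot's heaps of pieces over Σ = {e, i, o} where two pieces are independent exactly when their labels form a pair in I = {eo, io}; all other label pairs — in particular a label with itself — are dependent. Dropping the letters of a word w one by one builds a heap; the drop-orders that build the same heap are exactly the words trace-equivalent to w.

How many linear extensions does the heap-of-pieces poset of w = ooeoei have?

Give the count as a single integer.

20

piece 0:o — minimal
piece 1:o rests on {0:o}
piece 2:e — minimal
piece 3:o rests on {1:o}
piece 4:e rests on {2:e}
piece 5:i rests on {4:e}
minimal pieces: {0:o, 2:e}
ways to finish when only these pieces remain (= sum over removing one remaining piece with nothing left below it):
  1 left: {3}→1  {5}→1
  2 left: {1,3}→1  {3,5}→2  {4,5}→1
  3 left: {0,1,3}→1  {1,3,5}→3  {2,4,5}→1  {3,4,5}→3
  4 left: {0,1,3,5}→4  {1,3,4,5}→6  {2,3,4,5}→4
  placing 0:o first → 10 extensions
  placing 2:e first → 10 extensions
total linear extensions = 20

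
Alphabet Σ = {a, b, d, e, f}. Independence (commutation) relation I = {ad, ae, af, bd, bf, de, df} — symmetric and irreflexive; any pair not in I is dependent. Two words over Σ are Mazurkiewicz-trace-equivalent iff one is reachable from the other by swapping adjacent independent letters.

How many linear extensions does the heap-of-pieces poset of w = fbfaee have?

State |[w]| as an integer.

12

drop 0:f onto floor
drop 1:b onto floor
drop 2:f onto {0:f}
drop 3:a onto {1:b}
drop 4:e onto {1:b, 2:f}
drop 5:e onto {4:e}
ground layer = {0:f, 1:b}
drop-orders for the pieces not yet dropped (sum over which currently-grounded one goes next):
  1 to go: {3} 1  {5} 1
  2 to go: {3,5} 2  {4,5} 1
  3 to go: {2,4,5} 1  {3,4,5} 3
  4 to go: {0,2,4,5} 1  {1,3,4,5} 3  {2,3,4,5} 4
  if 0:f drops first: 7 orders
  if 1:b drops first: 5 orders
heap linearizations: 12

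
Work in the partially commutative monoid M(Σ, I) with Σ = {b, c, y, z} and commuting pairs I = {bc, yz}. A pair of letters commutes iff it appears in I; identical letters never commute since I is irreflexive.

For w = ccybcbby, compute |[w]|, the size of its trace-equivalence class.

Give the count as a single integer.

4

piece 0:c — minimal
piece 1:c rests on {0:c}
piece 2:y rests on {1:c}
piece 3:b rests on {2:y}
piece 4:c rests on {2:y}
piece 5:b rests on {3:b}
piece 6:b rests on {5:b}
piece 7:y rests on {4:c, 6:b}
minimal pieces: {0:c}
ways to finish when only these pieces remain (= sum over removing one remaining piece with nothing left below it):
  1 left: {7}→1
  2 left: {4,7}→1  {6,7}→1
  3 left: {4,6,7}→2  {5,6,7}→1
  4 left: {3,5,6,7}→1  {4,5,6,7}→3
  5 left: {3,4,5,6,7}→4
  6 left: {2,3,4,5,6,7}→4
  placing 0:c first → 4 extensions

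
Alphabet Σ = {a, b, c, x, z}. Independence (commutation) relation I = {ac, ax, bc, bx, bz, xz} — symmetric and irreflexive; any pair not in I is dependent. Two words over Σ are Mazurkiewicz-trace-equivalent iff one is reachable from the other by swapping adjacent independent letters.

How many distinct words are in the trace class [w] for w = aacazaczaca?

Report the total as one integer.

drop 0:a onto floor
drop 1:a onto {0:a}
drop 2:c onto floor
drop 3:a onto {1:a}
drop 4:z onto {2:c, 3:a}
drop 5:a onto {4:z}
drop 6:c onto {4:z}
drop 7:z onto {5:a, 6:c}
drop 8:a onto {7:z}
drop 9:c onto {7:z}
drop 10:a onto {8:a}
ground layer = {0:a, 2:c}
drop-orders for the pieces not yet dropped (sum over which currently-grounded one goes next):
  1 to go: {9} 1  {10} 1
  2 to go: {8,10} 1  {9,10} 2
  3 to go: {8,9,10} 3
  4 to go: {7,8,9,10} 3
  5 to go: {5,7,8,9,10} 3  {6,7,8,9,10} 3
  6 to go: {5,6,7,8,9,10} 6
  7 to go: {4,5,6,7,8,9,10} 6
  8 to go: {2,4,5,6,7,8,9,10} 6  {3,4,5,6,7,8,9,10} 6
  9 to go: {1,3,4,5,6,7,8,9,10} 6  {2,3,4,5,6,7,8,9,10} 12
  if 0:a drops first: 18 orders
  if 2:c drops first: 6 orders
heap linearizations: 24

24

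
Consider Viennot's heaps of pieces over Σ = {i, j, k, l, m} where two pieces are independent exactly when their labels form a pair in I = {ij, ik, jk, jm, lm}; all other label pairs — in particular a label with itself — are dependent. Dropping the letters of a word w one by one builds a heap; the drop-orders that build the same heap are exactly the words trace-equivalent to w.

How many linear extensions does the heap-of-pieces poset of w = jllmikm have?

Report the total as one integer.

drop 0:j onto floor
drop 1:l onto {0:j}
drop 2:l onto {1:l}
drop 3:m onto floor
drop 4:i onto {2:l, 3:m}
drop 5:k onto {2:l, 3:m}
drop 6:m onto {4:i, 5:k}
ground layer = {0:j, 3:m}
drop-orders for the pieces not yet dropped (sum over which currently-grounded one goes next):
  1 to go: {6} 1
  2 to go: {4,6} 1  {5,6} 1
  3 to go: {4,5,6} 2
  4 to go: {2,4,5,6} 2  {3,4,5,6} 2
  5 to go: {1,2,4,5,6} 2  {2,3,4,5,6} 4
  if 0:j drops first: 6 orders
  if 3:m drops first: 2 orders
heap linearizations: 8

8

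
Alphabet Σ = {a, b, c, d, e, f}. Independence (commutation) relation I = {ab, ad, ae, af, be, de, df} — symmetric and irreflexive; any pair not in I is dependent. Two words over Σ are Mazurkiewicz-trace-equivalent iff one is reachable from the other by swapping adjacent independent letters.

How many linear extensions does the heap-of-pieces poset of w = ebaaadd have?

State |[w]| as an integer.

0(e) covers ∅
1(b) covers ∅
2(a) covers ∅
3(a) covers 2:a
4(a) covers 3:a
5(d) covers 1:b
6(d) covers 5:d
floor of heap: 0:e, 1:b, 2:a
completions by unplaced set U, small U first (add the entries for U minus each lowest piece of U):
  |U|=1: {0}:1  {4}:1  {6}:1
  |U|=2: {0,4}:2  {0,6}:2  {3,4}:1  {4,6}:2  {5,6}:1
  |U|=3: {0,3,4}:3  {0,4,6}:6  {0,5,6}:3  {1,5,6}:1  {2,3,4}:1  {3,4,6}:3  {4,5,6}:3
  |U|=4: {0,1,5,6}:4  {0,2,3,4}:4  {0,3,4,6}:12  {0,4,5,6}:12  {1,4,5,6}:4  {2,3,4,6}:4  {3,4,5,6}:6
  |U|=5: {0,1,4,5,6}:20  {0,2,3,4,6}:20  {0,3,4,5,6}:30  {1,3,4,5,6}:10  {2,3,4,5,6}:10
  start at 0(e): 20
  start at 1(b): 60
  start at 2(a): 60
sum over floor = 140

140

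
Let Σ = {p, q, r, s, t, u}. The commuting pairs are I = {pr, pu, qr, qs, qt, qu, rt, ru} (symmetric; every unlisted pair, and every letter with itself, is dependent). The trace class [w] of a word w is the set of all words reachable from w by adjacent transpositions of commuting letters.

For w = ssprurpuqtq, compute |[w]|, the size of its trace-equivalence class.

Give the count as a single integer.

1116

#0=s has no predecessor
#1=s depends on [0:s]
#2=p depends on [1:s]
#3=r depends on [1:s]
#4=u depends on [1:s]
#5=r depends on [3:r]
#6=p depends on [2:p]
#7=u depends on [4:u]
#8=q depends on [6:p]
#9=t depends on [6:p, 7:u]
#10=q depends on [8:q]
sources: [0:s]
N(rest) = Σ N(rest − s) over sources s of rest; N(one piece) = 1:
  size 1 → [5]=1  [9]=1  [10]=1
  size 2 → [3,5]=1  [5,9]=2  [5,10]=2  [7,9]=1  [8,10]=1  [9,10]=2
  size 3 → [3,5,9]=3  [3,5,10]=3  [4,7,9]=1  [5,7,9]=3  [5,8,10]=3  [5,9,10]=6  [7,9,10]=3  [8,9,10]=3
  size 4 → [3,5,7,9]=6  [3,5,8,10]=6  [3,5,9,10]=12  [4,5,7,9]=4  [4,7,9,10]=4  [5,7,9,10]=12  [5,8,9,10]=12  [6,8,9,10]=3  [7,8,9,10]=6
  size 5 → [2,6,8,9,10]=3  [3,4,5,7,9]=10  [3,5,7,9,10]=30  [3,5,8,9,10]=30  [4,5,7,9,10]=20  [4,7,8,9,10]=10  [5,6,8,9,10]=15  [5,7,8,9,10]=30  [6,7,8,9,10]=9
  size 6 → [2,5,6,8,9,10]=18  [2,6,7,8,9,10]=12  [3,4,5,7,9,10]=60  [3,5,6,8,9,10]=45  [3,5,7,8,9,10]=90  [4,5,7,8,9,10]=60  [4,6,7,8,9,10]=19  [5,6,7,8,9,10]=54
  size 7 → [2,3,5,6,8,9,10]=63  [2,4,6,7,8,9,10]=31  [2,5,6,7,8,9,10]=84  [3,4,5,7,8,9,10]=210  [3,5,6,7,8,9,10]=189  [4,5,6,7,8,9,10]=133
  size 8 → [2,3,5,6,7,8,9,10]=336  [2,4,5,6,7,8,9,10]=248  [3,4,5,6,7,8,9,10]=532
  size 9 → [2,3,4,5,6,7,8,9,10]=1116
  first=0(s) contributes 1116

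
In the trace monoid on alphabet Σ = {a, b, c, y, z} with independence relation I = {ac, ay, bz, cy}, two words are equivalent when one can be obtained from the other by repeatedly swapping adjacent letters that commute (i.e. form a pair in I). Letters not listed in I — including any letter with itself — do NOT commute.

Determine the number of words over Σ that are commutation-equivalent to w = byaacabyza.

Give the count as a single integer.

20

#0=b has no predecessor
#1=y depends on [0:b]
#2=a depends on [0:b]
#3=a depends on [2:a]
#4=c depends on [0:b]
#5=a depends on [3:a]
#6=b depends on [1:y, 4:c, 5:a]
#7=y depends on [6:b]
#8=z depends on [7:y]
#9=a depends on [8:z]
sources: [0:b]
N(rest) = Σ N(rest − s) over sources s of rest; N(one piece) = 1:
  size 1 → [9]=1
  size 2 → [8,9]=1
  size 3 → [7,8,9]=1
  size 4 → [6,7,8,9]=1
  size 5 → [1,6,7,8,9]=1  [4,6,7,8,9]=1  [5,6,7,8,9]=1
  size 6 → [1,4,6,7,8,9]=2  [1,5,6,7,8,9]=2  [3,5,6,7,8,9]=1  [4,5,6,7,8,9]=2
  size 7 → [1,3,5,6,7,8,9]=3  [1,4,5,6,7,8,9]=6  [2,3,5,6,7,8,9]=1  [3,4,5,6,7,8,9]=3
  size 8 → [1,2,3,5,6,7,8,9]=4  [1,3,4,5,6,7,8,9]=12  [2,3,4,5,6,7,8,9]=4
  first=0(b) contributes 20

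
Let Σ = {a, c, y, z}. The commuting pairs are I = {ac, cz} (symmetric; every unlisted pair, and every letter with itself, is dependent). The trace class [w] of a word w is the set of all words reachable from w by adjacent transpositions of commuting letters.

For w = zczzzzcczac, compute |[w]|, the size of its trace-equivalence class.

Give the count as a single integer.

piece 0:z — minimal
piece 1:c — minimal
piece 2:z rests on {0:z}
piece 3:z rests on {2:z}
piece 4:z rests on {3:z}
piece 5:z rests on {4:z}
piece 6:c rests on {1:c}
piece 7:c rests on {6:c}
piece 8:z rests on {5:z}
piece 9:a rests on {8:z}
piece 10:c rests on {7:c}
minimal pieces: {0:z, 1:c}
ways to finish when only these pieces remain (= sum over removing one remaining piece with nothing left below it):
  1 left: {9}→1  {10}→1
  2 left: {7,10}→1  {8,9}→1  {9,10}→2
  3 left: {5,8,9}→1  {6,7,10}→1  {7,9,10}→3  {8,9,10}→3
  4 left: {1,6,7,10}→1  {4,5,8,9}→1  {5,8,9,10}→4  {6,7,9,10}→4  {7,8,9,10}→6
  5 left: {1,6,7,9,10}→5  {3,4,5,8,9}→1  {4,5,8,9,10}→5  {5,7,8,9,10}→10  {6,7,8,9,10}→10
  6 left: {1,6,7,8,9,10}→15  {2,3,4,5,8,9}→1  {3,4,5,8,9,10}→6  {4,5,7,8,9,10}→15  {5,6,7,8,9,10}→20
  7 left: {0,2,3,4,5,8,9}→1  {1,5,6,7,8,9,10}→35  {2,3,4,5,8,9,10}→7  {3,4,5,7,8,9,10}→21  {4,5,6,7,8,9,10}→35
  8 left: {0,2,3,4,5,8,9,10}→8  {1,4,5,6,7,8,9,10}→70  {2,3,4,5,7,8,9,10}→28  {3,4,5,6,7,8,9,10}→56
  9 left: {0,2,3,4,5,7,8,9,10}→36  {1,3,4,5,6,7,8,9,10}→126  {2,3,4,5,6,7,8,9,10}→84
  placing 0:z first → 210 extensions
  placing 1:c first → 120 extensions
total linear extensions = 330

330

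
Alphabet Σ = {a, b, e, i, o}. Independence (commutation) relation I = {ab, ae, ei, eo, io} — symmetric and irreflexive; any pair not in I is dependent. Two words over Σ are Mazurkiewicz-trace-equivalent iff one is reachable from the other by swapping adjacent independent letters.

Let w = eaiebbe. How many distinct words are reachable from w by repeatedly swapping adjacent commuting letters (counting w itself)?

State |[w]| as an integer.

6

drop 0:e onto floor
drop 1:a onto floor
drop 2:i onto {1:a}
drop 3:e onto {0:e}
drop 4:b onto {2:i, 3:e}
drop 5:b onto {4:b}
drop 6:e onto {5:b}
ground layer = {0:e, 1:a}
drop-orders for the pieces not yet dropped (sum over which currently-grounded one goes next):
  1 to go: {6} 1
  2 to go: {5,6} 1
  3 to go: {4,5,6} 1
  4 to go: {2,4,5,6} 1  {3,4,5,6} 1
  5 to go: {0,3,4,5,6} 1  {1,2,4,5,6} 1  {2,3,4,5,6} 2
  if 0:e drops first: 3 orders
  if 1:a drops first: 3 orders
heap linearizations: 6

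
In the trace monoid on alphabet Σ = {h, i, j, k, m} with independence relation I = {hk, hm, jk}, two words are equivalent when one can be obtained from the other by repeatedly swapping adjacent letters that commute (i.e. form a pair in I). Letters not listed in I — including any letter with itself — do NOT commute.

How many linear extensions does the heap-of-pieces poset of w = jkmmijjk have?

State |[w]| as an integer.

piece 0:j — minimal
piece 1:k — minimal
piece 2:m rests on {0:j, 1:k}
piece 3:m rests on {2:m}
piece 4:i rests on {3:m}
piece 5:j rests on {4:i}
piece 6:j rests on {5:j}
piece 7:k rests on {4:i}
minimal pieces: {0:j, 1:k}
ways to finish when only these pieces remain (= sum over removing one remaining piece with nothing left below it):
  1 left: {6}→1  {7}→1
  2 left: {5,6}→1  {6,7}→2
  3 left: {5,6,7}→3
  4 left: {4,5,6,7}→3
  5 left: {3,4,5,6,7}→3
  6 left: {2,3,4,5,6,7}→3
  placing 0:j first → 3 extensions
  placing 1:k first → 3 extensions
total linear extensions = 6

6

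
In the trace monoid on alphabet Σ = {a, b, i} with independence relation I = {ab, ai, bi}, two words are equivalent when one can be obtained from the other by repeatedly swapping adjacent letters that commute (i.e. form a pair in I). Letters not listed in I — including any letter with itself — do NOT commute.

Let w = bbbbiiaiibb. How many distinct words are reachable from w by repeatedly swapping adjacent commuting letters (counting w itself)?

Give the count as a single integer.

0(b) covers ∅
1(b) covers 0:b
2(b) covers 1:b
3(b) covers 2:b
4(i) covers ∅
5(i) covers 4:i
6(a) covers ∅
7(i) covers 5:i
8(i) covers 7:i
9(b) covers 3:b
10(b) covers 9:b
floor of heap: 0:b, 4:i, 6:a
completions by unplaced set U, small U first (add the entries for U minus each lowest piece of U):
  |U|=1: {6}:1  {8}:1  {10}:1
  |U|=2: {6,8}:2  {6,10}:2  {7,8}:1  {8,10}:2  {9,10}:1
  |U|=3: {3,9,10}:1  {5,7,8}:1  {6,7,8}:3  {6,8,10}:6  {6,9,10}:3  {7,8,10}:3  {8,9,10}:3
  |U|=4: {2,3,9,10}:1  {3,6,9,10}:4  {3,8,9,10}:4  {4,5,7,8}:1  {5,6,7,8}:4  {5,7,8,10}:4  {6,7,8,10}:12  {6,8,9,10}:12  {7,8,9,10}:6
  |U|=5: {1,2,3,9,10}:1  {2,3,6,9,10}:5  {2,3,8,9,10}:5  {3,6,8,9,10}:20  {3,7,8,9,10}:10  {4,5,6,7,8}:5  {4,5,7,8,10}:5  {5,6,7,8,10}:20  {5,7,8,9,10}:10  {6,7,8,9,10}:30
  |U|=6: {0,1,2,3,9,10}:1  {1,2,3,6,9,10}:6  {1,2,3,8,9,10}:6  {2,3,6,8,9,10}:30  {2,3,7,8,9,10}:15  {3,5,7,8,9,10}:20  {3,6,7,8,9,10}:60  {4,5,6,7,8,10}:30  {4,5,7,8,9,10}:15  {5,6,7,8,9,10}:60
  |U|=7: {0,1,2,3,6,9,10}:7  {0,1,2,3,8,9,10}:7  {1,2,3,6,8,9,10}:42  {1,2,3,7,8,9,10}:21  {2,3,5,7,8,9,10}:35  {2,3,6,7,8,9,10}:105  {3,4,5,7,8,9,10}:35  {3,5,6,7,8,9,10}:140  {4,5,6,7,8,9,10}:105
  |U|=8: {0,1,2,3,6,8,9,10}:56  {0,1,2,3,7,8,9,10}:28  {1,2,3,5,7,8,9,10}:56  {1,2,3,6,7,8,9,10}:168  {2,3,4,5,7,8,9,10}:70  {2,3,5,6,7,8,9,10}:280  {3,4,5,6,7,8,9,10}:280
  |U|=9: {0,1,2,3,5,7,8,9,10}:84  {0,1,2,3,6,7,8,9,10}:252  {1,2,3,4,5,7,8,9,10}:126  {1,2,3,5,6,7,8,9,10}:504  {2,3,4,5,6,7,8,9,10}:630
  start at 0(b): 1260
  start at 4(i): 840
  start at 6(a): 210
sum over floor = 2310

2310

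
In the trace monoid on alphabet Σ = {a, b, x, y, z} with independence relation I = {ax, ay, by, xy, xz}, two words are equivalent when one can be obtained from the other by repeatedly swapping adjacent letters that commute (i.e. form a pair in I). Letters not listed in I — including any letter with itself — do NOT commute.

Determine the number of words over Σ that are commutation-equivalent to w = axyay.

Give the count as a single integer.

30

#0=a has no predecessor
#1=x has no predecessor
#2=y has no predecessor
#3=a depends on [0:a]
#4=y depends on [2:y]
sources: [0:a, 1:x, 2:y]
N(rest) = Σ N(rest − s) over sources s of rest; N(one piece) = 1:
  size 1 → [1]=1  [3]=1  [4]=1
  size 2 → [0,3]=1  [1,3]=2  [1,4]=2  [2,4]=1  [3,4]=2
  size 3 → [0,1,3]=3  [0,3,4]=3  [1,2,4]=3  [1,3,4]=6  [2,3,4]=3
  first=0(a) contributes 12
  first=1(x) contributes 6
  first=2(y) contributes 12
|[w]| = 30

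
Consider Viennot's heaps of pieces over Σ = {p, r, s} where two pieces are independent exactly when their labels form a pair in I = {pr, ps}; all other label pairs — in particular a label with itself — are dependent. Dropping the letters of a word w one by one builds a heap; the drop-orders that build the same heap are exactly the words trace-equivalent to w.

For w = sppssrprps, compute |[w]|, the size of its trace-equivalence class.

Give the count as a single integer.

drop 0:s onto floor
drop 1:p onto floor
drop 2:p onto {1:p}
drop 3:s onto {0:s}
drop 4:s onto {3:s}
drop 5:r onto {4:s}
drop 6:p onto {2:p}
drop 7:r onto {5:r}
drop 8:p onto {6:p}
drop 9:s onto {7:r}
ground layer = {0:s, 1:p}
drop-orders for the pieces not yet dropped (sum over which currently-grounded one goes next):
  1 to go: {8} 1  {9} 1
  2 to go: {6,8} 1  {7,9} 1  {8,9} 2
  3 to go: {2,6,8} 1  {5,7,9} 1  {6,8,9} 3  {7,8,9} 3
  4 to go: {1,2,6,8} 1  {2,6,8,9} 4  {4,5,7,9} 1  {5,7,8,9} 4  {6,7,8,9} 6
  5 to go: {1,2,6,8,9} 5  {2,6,7,8,9} 10  {3,4,5,7,9} 1  {4,5,7,8,9} 5  {5,6,7,8,9} 10
  6 to go: {0,3,4,5,7,9} 1  {1,2,6,7,8,9} 15  {2,5,6,7,8,9} 20  {3,4,5,7,8,9} 6  {4,5,6,7,8,9} 15
  7 to go: {0,3,4,5,7,8,9} 7  {1,2,5,6,7,8,9} 35  {2,4,5,6,7,8,9} 35  {3,4,5,6,7,8,9} 21
  8 to go: {0,3,4,5,6,7,8,9} 28  {1,2,4,5,6,7,8,9} 70  {2,3,4,5,6,7,8,9} 56
  if 0:s drops first: 126 orders
  if 1:p drops first: 84 orders
heap linearizations: 210

210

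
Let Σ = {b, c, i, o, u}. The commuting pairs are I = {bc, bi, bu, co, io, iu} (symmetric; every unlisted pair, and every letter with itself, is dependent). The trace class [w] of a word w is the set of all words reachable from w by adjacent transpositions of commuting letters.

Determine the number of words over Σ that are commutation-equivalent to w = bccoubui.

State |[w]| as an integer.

96

piece 0:b — minimal
piece 1:c — minimal
piece 2:c rests on {1:c}
piece 3:o rests on {0:b}
piece 4:u rests on {2:c, 3:o}
piece 5:b rests on {3:o}
piece 6:u rests on {4:u}
piece 7:i rests on {2:c}
minimal pieces: {0:b, 1:c}
ways to finish when only these pieces remain (= sum over removing one remaining piece with nothing left below it):
  1 left: {5}→1  {6}→1  {7}→1
  2 left: {4,6}→1  {5,6}→2  {5,7}→2  {6,7}→2
  3 left: {4,5,6}→3  {4,6,7}→3  {5,6,7}→6
  4 left: {2,4,6,7}→3  {3,4,5,6}→3  {4,5,6,7}→12
  5 left: {0,3,4,5,6}→3  {1,2,4,6,7}→3  {2,4,5,6,7}→15  {3,4,5,6,7}→15
  6 left: {0,3,4,5,6,7}→18  {1,2,4,5,6,7}→18  {2,3,4,5,6,7}→30
  placing 0:b first → 48 extensions
  placing 1:c first → 48 extensions
total linear extensions = 96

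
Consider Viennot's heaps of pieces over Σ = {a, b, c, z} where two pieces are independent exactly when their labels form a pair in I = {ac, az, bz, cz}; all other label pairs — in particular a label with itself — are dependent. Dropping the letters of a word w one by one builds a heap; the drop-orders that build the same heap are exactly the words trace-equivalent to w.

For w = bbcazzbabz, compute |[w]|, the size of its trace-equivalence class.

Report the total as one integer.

240

piece 0:b — minimal
piece 1:b rests on {0:b}
piece 2:c rests on {1:b}
piece 3:a rests on {1:b}
piece 4:z — minimal
piece 5:z rests on {4:z}
piece 6:b rests on {2:c, 3:a}
piece 7:a rests on {6:b}
piece 8:b rests on {7:a}
piece 9:z rests on {5:z}
minimal pieces: {0:b, 4:z}
ways to finish when only these pieces remain (= sum over removing one remaining piece with nothing left below it):
  1 left: {8}→1  {9}→1
  2 left: {5,9}→1  {7,8}→1  {8,9}→2
  3 left: {4,5,9}→1  {5,8,9}→3  {6,7,8}→1  {7,8,9}→3
  4 left: {2,6,7,8}→1  {3,6,7,8}→1  {4,5,8,9}→4  {5,7,8,9}→6  {6,7,8,9}→4
  5 left: {2,3,6,7,8}→2  {2,6,7,8,9}→5  {3,6,7,8,9}→5  {4,5,7,8,9}→10  {5,6,7,8,9}→10
  6 left: {1,2,3,6,7,8}→2  {2,3,6,7,8,9}→12  {2,5,6,7,8,9}→15  {3,5,6,7,8,9}→15  {4,5,6,7,8,9}→20
  7 left: {0,1,2,3,6,7,8}→2  {1,2,3,6,7,8,9}→14  {2,3,5,6,7,8,9}→42  {2,4,5,6,7,8,9}→35  {3,4,5,6,7,8,9}→35
  8 left: {0,1,2,3,6,7,8,9}→16  {1,2,3,5,6,7,8,9}→56  {2,3,4,5,6,7,8,9}→112
  placing 0:b first → 168 extensions
  placing 4:z first → 72 extensions
total linear extensions = 240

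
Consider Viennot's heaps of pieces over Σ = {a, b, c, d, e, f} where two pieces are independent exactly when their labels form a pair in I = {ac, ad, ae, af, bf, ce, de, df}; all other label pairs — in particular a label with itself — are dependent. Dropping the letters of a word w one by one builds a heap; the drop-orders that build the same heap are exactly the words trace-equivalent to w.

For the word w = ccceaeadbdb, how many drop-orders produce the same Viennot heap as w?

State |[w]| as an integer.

420

0(c) covers ∅
1(c) covers 0:c
2(c) covers 1:c
3(e) covers ∅
4(a) covers ∅
5(e) covers 3:e
6(a) covers 4:a
7(d) covers 2:c
8(b) covers 5:e, 6:a, 7:d
9(d) covers 8:b
10(b) covers 9:d
floor of heap: 0:c, 3:e, 4:a
completions by unplaced set U, small U first (add the entries for U minus each lowest piece of U):
  |U|=1: {10}:1
  |U|=2: {9,10}:1
  |U|=3: {8,9,10}:1
  |U|=4: {5,8,9,10}:1  {6,8,9,10}:1  {7,8,9,10}:1
  |U|=5: {2,7,8,9,10}:1  {3,5,8,9,10}:1  {4,6,8,9,10}:1  {5,6,8,9,10}:2  {5,7,8,9,10}:2  {6,7,8,9,10}:2
  |U|=6: {1,2,7,8,9,10}:1  {2,5,7,8,9,10}:3  {2,6,7,8,9,10}:3  {3,5,6,8,9,10}:3  {3,5,7,8,9,10}:3  {4,5,6,8,9,10}:3  {4,6,7,8,9,10}:3  {5,6,7,8,9,10}:6
  |U|=7: {0,1,2,7,8,9,10}:1  {1,2,5,7,8,9,10}:4  {1,2,6,7,8,9,10}:4  {2,3,5,7,8,9,10}:6  {2,4,6,7,8,9,10}:6  {2,5,6,7,8,9,10}:12  {3,4,5,6,8,9,10}:6  {3,5,6,7,8,9,10}:12  {4,5,6,7,8,9,10}:12
  |U|=8: {0,1,2,5,7,8,9,10}:5  {0,1,2,6,7,8,9,10}:5  {1,2,3,5,7,8,9,10}:10  {1,2,4,6,7,8,9,10}:10  {1,2,5,6,7,8,9,10}:20  {2,3,5,6,7,8,9,10}:30  {2,4,5,6,7,8,9,10}:30  {3,4,5,6,7,8,9,10}:30
  |U|=9: {0,1,2,3,5,7,8,9,10}:15  {0,1,2,4,6,7,8,9,10}:15  {0,1,2,5,6,7,8,9,10}:30  {1,2,3,5,6,7,8,9,10}:60  {1,2,4,5,6,7,8,9,10}:60  {2,3,4,5,6,7,8,9,10}:90
  start at 0(c): 210
  start at 3(e): 105
  start at 4(a): 105
sum over floor = 420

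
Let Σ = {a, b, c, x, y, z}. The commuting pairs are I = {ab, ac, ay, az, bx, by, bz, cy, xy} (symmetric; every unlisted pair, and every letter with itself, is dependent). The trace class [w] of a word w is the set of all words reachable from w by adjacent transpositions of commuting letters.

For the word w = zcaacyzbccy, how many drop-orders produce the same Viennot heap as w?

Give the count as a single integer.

1320

#0=z has no predecessor
#1=c depends on [0:z]
#2=a has no predecessor
#3=a depends on [2:a]
#4=c depends on [1:c]
#5=y depends on [0:z]
#6=z depends on [4:c, 5:y]
#7=b depends on [4:c]
#8=c depends on [6:z, 7:b]
#9=c depends on [8:c]
#10=y depends on [6:z]
sources: [0:z, 2:a]
N(rest) = Σ N(rest − s) over sources s of rest; N(one piece) = 1:
  size 1 → [3]=1  [9]=1  [10]=1
  size 2 → [2,3]=1  [3,9]=2  [3,10]=2  [8,9]=1  [9,10]=2
  size 3 → [2,3,9]=3  [2,3,10]=3  [3,8,9]=3  [3,9,10]=6  [7,8,9]=1  [8,9,10]=3
  size 4 → [2,3,8,9]=6  [2,3,9,10]=12  [3,7,8,9]=4  [3,8,9,10]=12  [6,8,9,10]=3  [7,8,9,10]=4
  size 5 → [2,3,7,8,9]=10  [2,3,8,9,10]=30  [3,6,8,9,10]=15  [3,7,8,9,10]=20  [5,6,8,9,10]=3  [6,7,8,9,10]=7
  size 6 → [2,3,6,8,9,10]=45  [2,3,7,8,9,10]=60  [3,5,6,8,9,10]=18  [3,6,7,8,9,10]=42  [4,6,7,8,9,10]=7  [5,6,7,8,9,10]=10
  size 7 → [1,4,6,7,8,9,10]=7  [2,3,5,6,8,9,10]=63  [2,3,6,7,8,9,10]=147  [3,4,6,7,8,9,10]=49  [3,5,6,7,8,9,10]=70  [4,5,6,7,8,9,10]=17
  size 8 → [1,3,4,6,7,8,9,10]=56  [1,4,5,6,7,8,9,10]=24  [2,3,4,6,7,8,9,10]=196  [2,3,5,6,7,8,9,10]=280  [3,4,5,6,7,8,9,10]=136
  size 9 → [0,1,4,5,6,7,8,9,10]=24  [1,2,3,4,6,7,8,9,10]=252  [1,3,4,5,6,7,8,9,10]=216  [2,3,4,5,6,7,8,9,10]=612
  first=0(z) contributes 1080
  first=2(a) contributes 240
|[w]| = 1320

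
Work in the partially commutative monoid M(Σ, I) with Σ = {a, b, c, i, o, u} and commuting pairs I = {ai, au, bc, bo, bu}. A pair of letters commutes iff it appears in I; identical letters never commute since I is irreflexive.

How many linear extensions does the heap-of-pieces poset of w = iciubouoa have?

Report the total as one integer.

5

0(i) covers ∅
1(c) covers 0:i
2(i) covers 1:c
3(u) covers 2:i
4(b) covers 2:i
5(o) covers 3:u
6(u) covers 5:o
7(o) covers 6:u
8(a) covers 4:b, 7:o
floor of heap: 0:i
completions by unplaced set U, small U first (add the entries for U minus each lowest piece of U):
  |U|=1: {8}:1
  |U|=2: {4,8}:1  {7,8}:1
  |U|=3: {4,7,8}:2  {6,7,8}:1
  |U|=4: {4,6,7,8}:3  {5,6,7,8}:1
  |U|=5: {3,5,6,7,8}:1  {4,5,6,7,8}:4
  |U|=6: {3,4,5,6,7,8}:5
  |U|=7: {2,3,4,5,6,7,8}:5
  start at 0(i): 5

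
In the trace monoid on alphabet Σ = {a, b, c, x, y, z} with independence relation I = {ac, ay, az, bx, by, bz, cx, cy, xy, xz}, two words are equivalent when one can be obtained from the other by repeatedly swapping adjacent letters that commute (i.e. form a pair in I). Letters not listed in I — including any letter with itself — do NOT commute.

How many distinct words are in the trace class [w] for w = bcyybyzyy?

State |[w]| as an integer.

50

0(b) covers ∅
1(c) covers 0:b
2(y) covers ∅
3(y) covers 2:y
4(b) covers 1:c
5(y) covers 3:y
6(z) covers 1:c, 5:y
7(y) covers 6:z
8(y) covers 7:y
floor of heap: 0:b, 2:y
completions by unplaced set U, small U first (add the entries for U minus each lowest piece of U):
  |U|=1: {4}:1  {8}:1
  |U|=2: {4,8}:2  {7,8}:1
  |U|=3: {4,7,8}:3  {6,7,8}:1
  |U|=4: {4,6,7,8}:4  {5,6,7,8}:1
  |U|=5: {1,4,6,7,8}:4  {3,5,6,7,8}:1  {4,5,6,7,8}:5
  |U|=6: {0,1,4,6,7,8}:4  {1,4,5,6,7,8}:9  {2,3,5,6,7,8}:1  {3,4,5,6,7,8}:6
  |U|=7: {0,1,4,5,6,7,8}:13  {1,3,4,5,6,7,8}:15  {2,3,4,5,6,7,8}:7
  start at 0(b): 22
  start at 2(y): 28
sum over floor = 50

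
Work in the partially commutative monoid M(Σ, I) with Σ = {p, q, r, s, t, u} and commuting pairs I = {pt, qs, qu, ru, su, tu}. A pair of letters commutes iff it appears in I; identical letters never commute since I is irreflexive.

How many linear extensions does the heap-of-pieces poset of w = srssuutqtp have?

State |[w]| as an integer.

piece 0:s — minimal
piece 1:r rests on {0:s}
piece 2:s rests on {1:r}
piece 3:s rests on {2:s}
piece 4:u — minimal
piece 5:u rests on {4:u}
piece 6:t rests on {3:s}
piece 7:q rests on {6:t}
piece 8:t rests on {7:q}
piece 9:p rests on {5:u, 7:q}
minimal pieces: {0:s, 4:u}
ways to finish when only these pieces remain (= sum over removing one remaining piece with nothing left below it):
  1 left: {8}→1  {9}→1
  2 left: {5,9}→1  {8,9}→2
  3 left: {4,5,9}→1  {5,8,9}→3  {7,8,9}→2
  4 left: {4,5,8,9}→4  {5,7,8,9}→5  {6,7,8,9}→2
  5 left: {3,6,7,8,9}→2  {4,5,7,8,9}→9  {5,6,7,8,9}→7
  6 left: {2,3,6,7,8,9}→2  {3,5,6,7,8,9}→9  {4,5,6,7,8,9}→16
  7 left: {1,2,3,6,7,8,9}→2  {2,3,5,6,7,8,9}→11  {3,4,5,6,7,8,9}→25
  8 left: {0,1,2,3,6,7,8,9}→2  {1,2,3,5,6,7,8,9}→13  {2,3,4,5,6,7,8,9}→36
  placing 0:s first → 49 extensions
  placing 4:u first → 15 extensions
total linear extensions = 64

64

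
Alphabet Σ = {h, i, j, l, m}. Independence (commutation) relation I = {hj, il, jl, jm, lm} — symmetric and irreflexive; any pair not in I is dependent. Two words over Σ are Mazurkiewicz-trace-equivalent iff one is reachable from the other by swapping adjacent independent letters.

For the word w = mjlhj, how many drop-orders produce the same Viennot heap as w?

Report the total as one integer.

20

#0=m has no predecessor
#1=j has no predecessor
#2=l has no predecessor
#3=h depends on [0:m, 2:l]
#4=j depends on [1:j]
sources: [0:m, 1:j, 2:l]
N(rest) = Σ N(rest − s) over sources s of rest; N(one piece) = 1:
  size 1 → [3]=1  [4]=1
  size 2 → [0,3]=1  [1,4]=1  [2,3]=1  [3,4]=2
  size 3 → [0,2,3]=2  [0,3,4]=3  [1,3,4]=3  [2,3,4]=3
  first=0(m) contributes 6
  first=1(j) contributes 8
  first=2(l) contributes 6
|[w]| = 20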